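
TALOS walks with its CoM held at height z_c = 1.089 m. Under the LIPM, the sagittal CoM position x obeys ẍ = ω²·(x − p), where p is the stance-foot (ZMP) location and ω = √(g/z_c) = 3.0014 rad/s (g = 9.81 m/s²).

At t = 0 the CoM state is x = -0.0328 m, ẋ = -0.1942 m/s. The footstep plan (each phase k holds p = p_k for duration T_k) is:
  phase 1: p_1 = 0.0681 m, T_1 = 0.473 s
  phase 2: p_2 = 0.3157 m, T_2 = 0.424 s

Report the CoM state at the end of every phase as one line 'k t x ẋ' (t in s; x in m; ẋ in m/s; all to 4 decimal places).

1 0.4730 -0.2787 -1.0147
2 0.8970 -1.3847 -4.8882

phase 1: p=0.0681, T=0.473, ωT=1.419662, cosh=2.188759, sinh=1.946964; start (x,ẋ)=(-0.032800, -0.194200) → end (x,ẋ)=(-0.278720, -1.014678)
phase 2: p=0.3157, T=0.424, ωT=1.272594, cosh=1.925102, sinh=1.644998; start (x,ẋ)=(-0.278720, -1.014678) → end (x,ẋ)=(-1.384742, -4.888189)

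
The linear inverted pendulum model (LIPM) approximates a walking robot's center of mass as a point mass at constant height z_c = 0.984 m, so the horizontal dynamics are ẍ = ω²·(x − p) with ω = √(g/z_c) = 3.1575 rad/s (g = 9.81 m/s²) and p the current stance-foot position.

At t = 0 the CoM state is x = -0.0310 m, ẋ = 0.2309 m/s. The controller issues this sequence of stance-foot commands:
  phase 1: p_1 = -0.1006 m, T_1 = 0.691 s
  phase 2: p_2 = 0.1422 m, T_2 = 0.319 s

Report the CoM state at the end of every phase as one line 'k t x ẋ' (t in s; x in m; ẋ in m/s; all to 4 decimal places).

phase 1: p=-0.1006, T=0.691, ωT=2.181833, cosh=4.487683, sinh=4.374849; start (x,ẋ)=(-0.031000, 0.230900) → end (x,ẋ)=(0.531664, 1.997632)
phase 2: p=0.1422, T=0.319, ωT=1.007243, cosh=1.551633, sinh=1.186408; start (x,ẋ)=(0.531664, 1.997632) → end (x,ẋ)=(1.497101, 4.558556)

1 0.6910 0.5317 1.9976
2 1.0100 1.4971 4.5586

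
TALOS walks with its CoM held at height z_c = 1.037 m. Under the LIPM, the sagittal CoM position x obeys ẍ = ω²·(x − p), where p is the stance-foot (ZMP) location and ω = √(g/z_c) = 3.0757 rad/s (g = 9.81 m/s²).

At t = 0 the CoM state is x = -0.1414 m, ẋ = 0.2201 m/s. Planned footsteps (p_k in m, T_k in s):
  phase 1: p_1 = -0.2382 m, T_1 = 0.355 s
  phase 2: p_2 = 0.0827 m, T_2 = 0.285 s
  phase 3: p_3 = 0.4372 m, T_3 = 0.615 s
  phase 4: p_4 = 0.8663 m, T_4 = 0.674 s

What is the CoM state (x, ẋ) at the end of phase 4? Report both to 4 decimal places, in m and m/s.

x = 1.2340, ẋ = 1.3252

phase 1: p=-0.2382, T=0.355, ωT=1.091873, cosh=1.657719, sinh=1.322132; start (x,ẋ)=(-0.141400, 0.220100) → end (x,ẋ)=(0.016880, 0.758499)
phase 2: p=0.0827, T=0.285, ωT=0.876574, cosh=1.409431, sinh=0.993225; start (x,ẋ)=(0.016880, 0.758499) → end (x,ẋ)=(0.234871, 0.867982)
phase 3: p=0.4372, T=0.615, ωT=1.891555, cosh=3.390255, sinh=3.239418; start (x,ẋ)=(0.234871, 0.867982) → end (x,ẋ)=(0.665438, 0.926782)
phase 4: p=0.8663, T=0.674, ωT=2.073022, cosh=4.037306, sinh=3.911501; start (x,ẋ)=(0.665438, 0.926782) → end (x,ẋ)=(1.233988, 1.325215)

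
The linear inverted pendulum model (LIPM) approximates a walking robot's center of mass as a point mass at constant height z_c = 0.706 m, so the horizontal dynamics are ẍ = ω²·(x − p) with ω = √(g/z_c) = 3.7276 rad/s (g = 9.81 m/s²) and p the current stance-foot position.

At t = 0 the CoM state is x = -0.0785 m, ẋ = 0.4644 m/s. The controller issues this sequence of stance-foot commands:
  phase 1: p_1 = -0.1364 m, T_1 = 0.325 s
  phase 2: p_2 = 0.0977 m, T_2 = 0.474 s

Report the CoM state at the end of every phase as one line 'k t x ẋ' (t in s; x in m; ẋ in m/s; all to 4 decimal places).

1 0.3250 0.1601 1.1793
2 0.7990 1.1844 4.2124

phase 1: p=-0.1364, T=0.325, ωT=1.211470, cosh=1.828089, sinh=1.530329; start (x,ẋ)=(-0.078500, 0.464400) → end (x,ẋ)=(0.160101, 1.179252)
phase 2: p=0.0977, T=0.474, ωT=1.766882, cosh=3.011722, sinh=2.840857; start (x,ẋ)=(0.160101, 1.179252) → end (x,ẋ)=(1.184360, 4.212382)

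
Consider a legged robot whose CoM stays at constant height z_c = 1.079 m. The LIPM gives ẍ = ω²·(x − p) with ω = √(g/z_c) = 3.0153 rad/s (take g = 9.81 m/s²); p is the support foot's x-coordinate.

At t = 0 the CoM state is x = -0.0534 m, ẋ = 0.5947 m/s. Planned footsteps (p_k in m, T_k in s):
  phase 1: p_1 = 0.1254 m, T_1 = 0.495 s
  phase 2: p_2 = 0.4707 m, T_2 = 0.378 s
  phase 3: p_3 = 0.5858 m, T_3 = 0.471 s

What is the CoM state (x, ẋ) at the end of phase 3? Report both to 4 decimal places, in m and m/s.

x = -1.3860, ẋ = -5.7615

phase 1: p=0.1254, T=0.495, ωT=1.492573, cosh=2.336661, sinh=2.111868; start (x,ẋ)=(-0.053400, 0.594700) → end (x,ẋ)=(0.124123, 0.251029)
phase 2: p=0.4707, T=0.378, ωT=1.139783, cosh=1.722990, sinh=1.403101; start (x,ẋ)=(0.124123, 0.251029) → end (x,ẋ)=(-0.009637, -1.033766)
phase 3: p=0.5858, T=0.471, ωT=1.420206, cosh=2.189819, sinh=1.948155; start (x,ẋ)=(-0.009637, -1.033766) → end (x,ẋ)=(-1.386006, -5.761521)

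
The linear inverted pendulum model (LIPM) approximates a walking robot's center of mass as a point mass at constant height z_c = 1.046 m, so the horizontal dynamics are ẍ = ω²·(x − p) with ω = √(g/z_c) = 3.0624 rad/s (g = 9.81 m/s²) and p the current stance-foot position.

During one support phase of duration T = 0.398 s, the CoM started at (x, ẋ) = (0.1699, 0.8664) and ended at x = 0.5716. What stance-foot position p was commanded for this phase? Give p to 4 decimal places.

p = 0.2117

ωT = 3.0624·0.398 = 1.218835; cosh(ωT) = 1.839409, sinh(ωT) = 1.543835
x(T) = p + (x₀−p)·cosh(ωT) + (ẋ₀/ω)·sinh(ωT) ⇒ p·(1 − cosh) = x(T) − x₀·cosh − (ẋ₀/ω)·sinh
numerator   = 0.5716 − (0.1699)·1.839409 − (0.8664/3.0624)·1.543835 = -0.177690
denominator = 1 − 1.839409 = -0.839409
p = -0.177690 / -0.839409 = 0.2117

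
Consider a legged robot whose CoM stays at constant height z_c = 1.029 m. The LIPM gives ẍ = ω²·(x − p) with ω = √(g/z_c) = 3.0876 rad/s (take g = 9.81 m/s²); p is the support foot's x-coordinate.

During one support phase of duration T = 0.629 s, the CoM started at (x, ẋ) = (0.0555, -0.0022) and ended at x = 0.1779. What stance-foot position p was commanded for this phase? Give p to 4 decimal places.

p = 0.0067

ωT = 3.0876·0.629 = 1.942100; cosh(ωT) = 3.558392, sinh(ωT) = 3.414990
x(T) = p + (x₀−p)·cosh(ωT) + (ẋ₀/ω)·sinh(ωT) ⇒ p·(1 − cosh) = x(T) − x₀·cosh − (ẋ₀/ω)·sinh
numerator   = 0.1779 − (0.0555)·3.558392 − (-0.0022/3.0876)·3.414990 = -0.017158
denominator = 1 − 3.558392 = -2.558392
p = -0.017158 / -2.558392 = 0.0067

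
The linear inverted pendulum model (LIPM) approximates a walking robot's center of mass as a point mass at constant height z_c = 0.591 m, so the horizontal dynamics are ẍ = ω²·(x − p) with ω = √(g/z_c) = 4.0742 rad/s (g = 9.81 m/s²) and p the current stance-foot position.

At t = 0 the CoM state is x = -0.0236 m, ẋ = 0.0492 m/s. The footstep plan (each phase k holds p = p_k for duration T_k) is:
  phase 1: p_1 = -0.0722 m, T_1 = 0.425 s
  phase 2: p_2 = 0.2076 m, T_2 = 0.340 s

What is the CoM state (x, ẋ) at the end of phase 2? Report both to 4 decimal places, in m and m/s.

phase 1: p=-0.0722, T=0.425, ωT=1.731535, cosh=2.913166, sinh=2.736153; start (x,ẋ)=(-0.023600, 0.049200) → end (x,ẋ)=(0.102422, 0.685103)
phase 2: p=0.2076, T=0.340, ωT=1.385228, cosh=2.123002, sinh=1.872735; start (x,ẋ)=(0.102422, 0.685103) → end (x,ẋ)=(0.299218, 0.651974)

x = 0.2992, ẋ = 0.6520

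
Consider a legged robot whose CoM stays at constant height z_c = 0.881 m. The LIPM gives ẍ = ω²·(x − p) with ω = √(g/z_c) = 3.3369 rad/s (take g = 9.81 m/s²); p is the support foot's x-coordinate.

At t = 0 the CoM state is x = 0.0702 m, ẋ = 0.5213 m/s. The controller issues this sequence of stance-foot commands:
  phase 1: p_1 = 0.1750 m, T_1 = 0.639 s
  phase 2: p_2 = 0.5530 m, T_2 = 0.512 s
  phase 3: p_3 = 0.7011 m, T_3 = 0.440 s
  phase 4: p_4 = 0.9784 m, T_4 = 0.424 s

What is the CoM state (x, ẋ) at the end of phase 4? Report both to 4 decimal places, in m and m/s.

phase 1: p=0.1750, T=0.639, ωT=2.132279, cosh=4.276317, sinh=4.157750; start (x,ẋ)=(0.070200, 0.521300) → end (x,ẋ)=(0.376378, 0.775249)
phase 2: p=0.5530, T=0.512, ωT=1.708493, cosh=2.850887, sinh=2.669748; start (x,ẋ)=(0.376378, 0.775249) → end (x,ẋ)=(0.669722, 0.636674)
phase 3: p=0.7011, T=0.440, ωT=1.468236, cosh=2.285951, sinh=2.055619; start (x,ẋ)=(0.669722, 0.636674) → end (x,ẋ)=(1.021579, 1.240169)
phase 4: p=0.9784, T=0.424, ωT=1.414846, cosh=2.179407, sinh=1.936444; start (x,ẋ)=(1.021579, 1.240169) → end (x,ẋ)=(1.792189, 2.981842)

x = 1.7922, ẋ = 2.9818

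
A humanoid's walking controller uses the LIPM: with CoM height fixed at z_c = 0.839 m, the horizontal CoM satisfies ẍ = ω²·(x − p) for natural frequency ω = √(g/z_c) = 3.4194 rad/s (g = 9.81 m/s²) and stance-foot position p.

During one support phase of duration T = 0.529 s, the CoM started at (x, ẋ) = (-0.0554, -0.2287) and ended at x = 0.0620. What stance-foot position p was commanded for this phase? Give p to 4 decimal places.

ωT = 3.4194·0.529 = 1.808863; cosh(ωT) = 3.133671, sinh(ωT) = 2.969830
x(T) = p + (x₀−p)·cosh(ωT) + (ẋ₀/ω)·sinh(ωT) ⇒ p·(1 − cosh) = x(T) − x₀·cosh − (ẋ₀/ω)·sinh
numerator   = 0.0620 − (-0.0554)·3.133671 − (-0.2287/3.4194)·2.969830 = 0.434237
denominator = 1 − 3.133671 = -2.133671
p = 0.434237 / -2.133671 = -0.2035

p = -0.2035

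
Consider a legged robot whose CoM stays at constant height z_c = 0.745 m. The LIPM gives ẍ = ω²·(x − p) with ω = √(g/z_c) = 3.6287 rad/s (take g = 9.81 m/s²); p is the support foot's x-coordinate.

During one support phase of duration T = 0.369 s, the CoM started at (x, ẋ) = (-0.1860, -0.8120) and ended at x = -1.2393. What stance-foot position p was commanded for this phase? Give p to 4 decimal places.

p = 0.4454

ωT = 3.6287·0.369 = 1.338990; cosh(ωT) = 2.038650, sinh(ωT) = 1.776540
x(T) = p + (x₀−p)·cosh(ωT) + (ẋ₀/ω)·sinh(ωT) ⇒ p·(1 − cosh) = x(T) − x₀·cosh − (ẋ₀/ω)·sinh
numerator   = -1.2393 − (-0.1860)·2.038650 − (-0.8120/3.6287)·1.776540 = -0.462572
denominator = 1 − 2.038650 = -1.038650
p = -0.462572 / -1.038650 = 0.4454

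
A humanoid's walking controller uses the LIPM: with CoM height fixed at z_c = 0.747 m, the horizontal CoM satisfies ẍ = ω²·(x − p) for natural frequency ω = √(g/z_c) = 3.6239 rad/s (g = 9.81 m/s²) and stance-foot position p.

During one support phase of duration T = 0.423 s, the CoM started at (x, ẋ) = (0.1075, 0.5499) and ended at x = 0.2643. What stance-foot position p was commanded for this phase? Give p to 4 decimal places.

ωT = 3.6239·0.423 = 1.532910; cosh(ωT) = 2.423770, sinh(ωT) = 2.207864
x(T) = p + (x₀−p)·cosh(ωT) + (ẋ₀/ω)·sinh(ωT) ⇒ p·(1 − cosh) = x(T) − x₀·cosh − (ẋ₀/ω)·sinh
numerator   = 0.2643 − (0.1075)·2.423770 − (0.5499/3.6239)·2.207864 = -0.331282
denominator = 1 − 2.423770 = -1.423770
p = -0.331282 / -1.423770 = 0.2327

p = 0.2327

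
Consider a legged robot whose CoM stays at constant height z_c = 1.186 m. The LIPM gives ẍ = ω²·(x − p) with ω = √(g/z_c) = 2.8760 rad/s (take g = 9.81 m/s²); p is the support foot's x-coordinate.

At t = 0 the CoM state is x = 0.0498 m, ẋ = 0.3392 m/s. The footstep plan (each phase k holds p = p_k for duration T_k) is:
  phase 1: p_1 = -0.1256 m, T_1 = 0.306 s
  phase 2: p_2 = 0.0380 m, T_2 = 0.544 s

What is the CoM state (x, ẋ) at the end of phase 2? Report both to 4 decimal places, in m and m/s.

x = 1.3229, ẋ = 3.7793

phase 1: p=-0.1256, T=0.306, ωT=0.880056, cosh=1.412897, sinh=0.998138; start (x,ẋ)=(0.049800, 0.339200) → end (x,ẋ)=(0.239944, 0.982766)
phase 2: p=0.0380, T=0.544, ωT=1.564544, cosh=2.494839, sinh=2.285656; start (x,ẋ)=(0.239944, 0.982766) → end (x,ẋ)=(1.322855, 3.779331)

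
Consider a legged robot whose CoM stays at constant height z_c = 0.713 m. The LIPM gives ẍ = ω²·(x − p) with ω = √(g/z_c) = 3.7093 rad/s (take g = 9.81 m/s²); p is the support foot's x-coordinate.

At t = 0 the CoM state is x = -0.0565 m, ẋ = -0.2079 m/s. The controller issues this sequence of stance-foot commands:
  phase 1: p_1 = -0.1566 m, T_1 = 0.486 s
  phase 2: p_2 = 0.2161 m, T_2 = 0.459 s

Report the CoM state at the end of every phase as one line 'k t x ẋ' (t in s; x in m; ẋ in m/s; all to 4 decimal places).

1 0.4860 -0.0101 0.4479
2 0.9450 -0.1049 -0.9563

phase 1: p=-0.1566, T=0.486, ωT=1.802720, cosh=3.115487, sinh=2.950637; start (x,ẋ)=(-0.056500, -0.207900) → end (x,ẋ)=(-0.010118, 0.447865)
phase 2: p=0.2161, T=0.459, ωT=1.702569, cosh=2.835121, sinh=2.652906; start (x,ẋ)=(-0.010118, 0.447865) → end (x,ẋ)=(-0.104941, -0.956331)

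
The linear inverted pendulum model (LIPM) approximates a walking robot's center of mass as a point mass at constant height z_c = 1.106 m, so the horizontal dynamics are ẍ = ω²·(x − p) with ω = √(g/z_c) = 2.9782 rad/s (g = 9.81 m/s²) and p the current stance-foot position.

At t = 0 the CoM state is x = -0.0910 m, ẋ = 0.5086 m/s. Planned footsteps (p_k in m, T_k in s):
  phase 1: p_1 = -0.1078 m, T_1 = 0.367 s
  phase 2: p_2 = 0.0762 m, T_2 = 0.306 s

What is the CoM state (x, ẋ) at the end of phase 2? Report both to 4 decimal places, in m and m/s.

x = 0.4960, ẋ = 1.5323

phase 1: p=-0.1078, T=0.367, ωT=1.092999, cosh=1.659209, sinh=1.323999; start (x,ẋ)=(-0.091000, 0.508600) → end (x,ẋ)=(0.146180, 0.910118)
phase 2: p=0.0762, T=0.306, ωT=0.911329, cosh=1.444808, sinh=1.042819; start (x,ẋ)=(0.146180, 0.910118) → end (x,ẋ)=(0.495986, 1.532284)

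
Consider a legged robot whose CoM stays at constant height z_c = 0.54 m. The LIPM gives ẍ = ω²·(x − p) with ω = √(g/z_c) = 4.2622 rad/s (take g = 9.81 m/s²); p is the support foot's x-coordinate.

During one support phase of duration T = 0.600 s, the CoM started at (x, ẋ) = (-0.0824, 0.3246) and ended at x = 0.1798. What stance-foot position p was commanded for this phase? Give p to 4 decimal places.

p = -0.0412

ωT = 4.2622·0.600 = 2.557320; cosh(ωT) = 6.489354, sinh(ωT) = 6.411842
x(T) = p + (x₀−p)·cosh(ωT) + (ẋ₀/ω)·sinh(ωT) ⇒ p·(1 − cosh) = x(T) − x₀·cosh − (ẋ₀/ω)·sinh
numerator   = 0.1798 − (-0.0824)·6.489354 − (0.3246/4.2622)·6.411842 = 0.226211
denominator = 1 − 6.489354 = -5.489354
p = 0.226211 / -5.489354 = -0.0412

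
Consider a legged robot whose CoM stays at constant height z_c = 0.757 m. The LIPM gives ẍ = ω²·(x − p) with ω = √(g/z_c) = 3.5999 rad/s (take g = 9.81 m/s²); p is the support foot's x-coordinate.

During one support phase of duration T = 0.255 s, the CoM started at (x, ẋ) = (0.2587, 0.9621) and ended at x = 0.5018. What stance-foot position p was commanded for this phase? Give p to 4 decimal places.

p = 0.3432

ωT = 3.5999·0.255 = 0.917975; cosh(ωT) = 1.451770, sinh(ωT) = 1.052443
x(T) = p + (x₀−p)·cosh(ωT) + (ẋ₀/ω)·sinh(ωT) ⇒ p·(1 − cosh) = x(T) − x₀·cosh − (ẋ₀/ω)·sinh
numerator   = 0.5018 − (0.2587)·1.451770 − (0.9621/3.5999)·1.052443 = -0.155046
denominator = 1 − 1.451770 = -0.451770
p = -0.155046 / -0.451770 = 0.3432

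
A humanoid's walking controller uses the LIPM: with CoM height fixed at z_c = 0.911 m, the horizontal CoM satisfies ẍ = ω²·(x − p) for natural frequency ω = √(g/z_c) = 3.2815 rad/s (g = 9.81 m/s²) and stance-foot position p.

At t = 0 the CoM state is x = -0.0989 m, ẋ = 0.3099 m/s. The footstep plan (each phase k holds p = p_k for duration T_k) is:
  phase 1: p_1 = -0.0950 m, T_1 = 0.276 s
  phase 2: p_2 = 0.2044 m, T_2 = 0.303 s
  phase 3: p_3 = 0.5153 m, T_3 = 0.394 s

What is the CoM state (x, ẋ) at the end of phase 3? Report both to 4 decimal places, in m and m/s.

phase 1: p=-0.0950, T=0.276, ωT=0.905694, cosh=1.438955, sinh=1.034693; start (x,ẋ)=(-0.098900, 0.309900) → end (x,ẋ)=(-0.002897, 0.432690)
phase 2: p=0.2044, T=0.303, ωT=0.994294, cosh=1.536401, sinh=1.166416; start (x,ẋ)=(-0.002897, 0.432690) → end (x,ẋ)=(0.039709, -0.128663)
phase 3: p=0.5153, T=0.394, ωT=1.292911, cosh=1.958924, sinh=1.684453; start (x,ẋ)=(0.039709, -0.128663) → end (x,ẋ)=(-0.482391, -2.880885)

x = -0.4824, ẋ = -2.8809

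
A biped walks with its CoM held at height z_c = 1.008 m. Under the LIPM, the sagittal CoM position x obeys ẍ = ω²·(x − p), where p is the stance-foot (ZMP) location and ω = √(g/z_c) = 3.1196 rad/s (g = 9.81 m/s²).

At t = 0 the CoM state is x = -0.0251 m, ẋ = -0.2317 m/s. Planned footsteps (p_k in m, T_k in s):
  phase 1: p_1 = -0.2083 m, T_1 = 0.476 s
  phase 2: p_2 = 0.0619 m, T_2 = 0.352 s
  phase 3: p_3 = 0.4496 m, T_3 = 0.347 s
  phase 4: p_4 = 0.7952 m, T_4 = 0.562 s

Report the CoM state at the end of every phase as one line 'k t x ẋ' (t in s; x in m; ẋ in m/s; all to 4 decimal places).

1 0.4760 0.0613 0.6591
2 0.8280 0.3424 1.0956
3 1.1750 0.7321 1.3658
4 1.7370 1.8335 3.5097

phase 1: p=-0.2083, T=0.476, ωT=1.484930, cosh=2.320586, sinh=2.094068; start (x,ẋ)=(-0.025100, -0.231700) → end (x,ẋ)=(0.061300, 0.659103)
phase 2: p=0.0619, T=0.352, ωT=1.098099, cosh=1.665983, sinh=1.332478; start (x,ẋ)=(0.061300, 0.659103) → end (x,ẋ)=(0.342424, 1.095560)
phase 3: p=0.4496, T=0.347, ωT=1.082501, cosh=1.645401, sinh=1.306653; start (x,ẋ)=(0.342424, 1.095560) → end (x,ẋ)=(0.732131, 1.365759)
phase 4: p=0.7952, T=0.562, ωT=1.753215, cosh=2.973175, sinh=2.799959; start (x,ẋ)=(0.732131, 1.365759) → end (x,ẋ)=(1.833504, 3.509745)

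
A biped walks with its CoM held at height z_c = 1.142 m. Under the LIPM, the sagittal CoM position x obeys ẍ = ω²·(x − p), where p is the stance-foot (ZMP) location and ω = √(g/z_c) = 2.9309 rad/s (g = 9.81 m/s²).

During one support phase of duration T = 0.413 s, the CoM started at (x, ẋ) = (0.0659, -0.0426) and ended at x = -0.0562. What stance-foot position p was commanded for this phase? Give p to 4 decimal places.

ωT = 2.9309·0.413 = 1.210462; cosh(ωT) = 1.826546, sinh(ωT) = 1.528487
x(T) = p + (x₀−p)·cosh(ωT) + (ẋ₀/ω)·sinh(ωT) ⇒ p·(1 − cosh) = x(T) − x₀·cosh − (ẋ₀/ω)·sinh
numerator   = -0.0562 − (0.0659)·1.826546 − (-0.0426/2.9309)·1.528487 = -0.154353
denominator = 1 − 1.826546 = -0.826546
p = -0.154353 / -0.826546 = 0.1867

p = 0.1867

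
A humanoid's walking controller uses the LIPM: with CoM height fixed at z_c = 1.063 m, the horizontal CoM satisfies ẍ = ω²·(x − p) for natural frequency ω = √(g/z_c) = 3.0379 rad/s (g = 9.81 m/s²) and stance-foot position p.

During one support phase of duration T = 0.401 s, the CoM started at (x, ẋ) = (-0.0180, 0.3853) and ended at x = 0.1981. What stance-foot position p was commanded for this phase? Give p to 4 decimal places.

p = -0.0424

ωT = 3.0379·0.401 = 1.218198; cosh(ωT) = 1.838426, sinh(ωT) = 1.542663
x(T) = p + (x₀−p)·cosh(ωT) + (ẋ₀/ω)·sinh(ωT) ⇒ p·(1 − cosh) = x(T) − x₀·cosh − (ẋ₀/ω)·sinh
numerator   = 0.1981 − (-0.0180)·1.838426 − (0.3853/3.0379)·1.542663 = 0.035534
denominator = 1 − 1.838426 = -0.838426
p = 0.035534 / -0.838426 = -0.0424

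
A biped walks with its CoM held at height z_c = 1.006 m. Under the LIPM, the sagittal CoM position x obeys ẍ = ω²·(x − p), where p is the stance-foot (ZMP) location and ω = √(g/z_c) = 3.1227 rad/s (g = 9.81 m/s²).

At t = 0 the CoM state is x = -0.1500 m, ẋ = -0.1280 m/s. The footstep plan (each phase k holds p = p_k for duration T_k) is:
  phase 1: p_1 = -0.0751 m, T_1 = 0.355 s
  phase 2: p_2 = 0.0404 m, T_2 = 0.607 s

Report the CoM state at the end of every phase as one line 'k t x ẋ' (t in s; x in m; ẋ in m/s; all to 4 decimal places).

1 0.3550 -0.2563 -0.5308
2 0.9620 -1.5221 -4.8196

phase 1: p=-0.0751, T=0.355, ωT=1.108559, cosh=1.680011, sinh=1.349977; start (x,ẋ)=(-0.150000, -0.128000) → end (x,ẋ)=(-0.256269, -0.530788)
phase 2: p=0.0404, T=0.607, ωT=1.895479, cosh=3.402991, sinh=3.252744; start (x,ẋ)=(-0.256269, -0.530788) → end (x,ẋ)=(-1.522053, -4.819631)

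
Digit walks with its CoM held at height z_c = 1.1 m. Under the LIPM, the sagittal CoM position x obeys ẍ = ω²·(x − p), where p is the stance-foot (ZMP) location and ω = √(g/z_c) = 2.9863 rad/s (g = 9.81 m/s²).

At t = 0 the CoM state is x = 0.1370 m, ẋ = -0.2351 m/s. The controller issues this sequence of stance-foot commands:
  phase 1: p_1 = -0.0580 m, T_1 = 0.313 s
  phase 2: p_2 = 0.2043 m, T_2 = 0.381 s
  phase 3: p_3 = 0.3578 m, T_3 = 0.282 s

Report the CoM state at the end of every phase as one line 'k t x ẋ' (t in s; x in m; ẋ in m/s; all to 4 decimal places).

1 0.3130 0.1438 0.2816
2 0.6940 0.2322 0.2315
3 0.9760 0.2582 -0.0360

phase 1: p=-0.0580, T=0.313, ωT=0.934712, cosh=1.469589, sinh=1.076890; start (x,ẋ)=(0.137000, -0.235100) → end (x,ẋ)=(0.143790, 0.281603)
phase 2: p=0.2043, T=0.381, ωT=1.137780, cosh=1.720183, sinh=1.399653; start (x,ẋ)=(0.143790, 0.281603) → end (x,ẋ)=(0.232198, 0.231493)
phase 3: p=0.3578, T=0.282, ωT=0.842137, cosh=1.376055, sinh=0.945266; start (x,ẋ)=(0.232198, 0.231493) → end (x,ẋ)=(0.258240, -0.036010)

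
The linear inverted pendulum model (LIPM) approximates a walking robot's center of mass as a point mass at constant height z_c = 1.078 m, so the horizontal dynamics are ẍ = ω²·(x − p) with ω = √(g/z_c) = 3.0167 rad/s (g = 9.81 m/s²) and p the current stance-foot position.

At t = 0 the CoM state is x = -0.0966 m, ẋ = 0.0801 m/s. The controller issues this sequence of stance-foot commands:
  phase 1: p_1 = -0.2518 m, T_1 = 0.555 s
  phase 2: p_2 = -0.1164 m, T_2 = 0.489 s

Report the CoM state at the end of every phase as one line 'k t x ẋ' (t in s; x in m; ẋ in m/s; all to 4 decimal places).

1 0.5550 0.2451 1.4262
2 1.0440 1.6944 5.5394

phase 1: p=-0.2518, T=0.555, ωT=1.674269, cosh=2.761168, sinh=2.573723; start (x,ẋ)=(-0.096600, 0.080100) → end (x,ẋ)=(0.245071, 1.426166)
phase 2: p=-0.1164, T=0.489, ωT=1.475166, cosh=2.300252, sinh=2.071511; start (x,ẋ)=(0.245071, 1.426166) → end (x,ẋ)=(1.694396, 5.539420)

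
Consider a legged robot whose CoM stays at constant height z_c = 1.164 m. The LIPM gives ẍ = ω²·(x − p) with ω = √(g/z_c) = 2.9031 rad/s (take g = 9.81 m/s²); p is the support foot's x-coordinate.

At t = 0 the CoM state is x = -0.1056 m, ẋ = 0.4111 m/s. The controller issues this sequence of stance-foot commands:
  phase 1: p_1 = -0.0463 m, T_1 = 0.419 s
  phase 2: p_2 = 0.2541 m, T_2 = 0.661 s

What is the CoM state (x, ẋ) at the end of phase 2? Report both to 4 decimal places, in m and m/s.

phase 1: p=-0.0463, T=0.419, ωT=1.216399, cosh=1.835654, sinh=1.539358; start (x,ẋ)=(-0.105600, 0.411100) → end (x,ẋ)=(0.062830, 0.489631)
phase 2: p=0.2541, T=0.661, ωT=1.918949, cosh=3.480278, sinh=3.333516; start (x,ẋ)=(0.062830, 0.489631) → end (x,ẋ)=(0.150651, -0.146970)

x = 0.1507, ẋ = -0.1470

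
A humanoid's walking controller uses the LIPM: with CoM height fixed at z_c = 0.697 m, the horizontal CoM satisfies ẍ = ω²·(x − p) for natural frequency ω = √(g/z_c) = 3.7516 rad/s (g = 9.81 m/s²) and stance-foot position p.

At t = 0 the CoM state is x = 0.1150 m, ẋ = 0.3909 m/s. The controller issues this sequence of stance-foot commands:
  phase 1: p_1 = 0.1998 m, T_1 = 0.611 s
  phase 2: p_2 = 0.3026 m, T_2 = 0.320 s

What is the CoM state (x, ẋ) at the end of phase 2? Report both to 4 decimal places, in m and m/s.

x = 0.4323, ẋ = 0.6244

phase 1: p=0.1998, T=0.611, ωT=2.292228, cosh=4.999000, sinh=4.897959; start (x,ẋ)=(0.115000, 0.390900) → end (x,ẋ)=(0.286230, 0.395894)
phase 2: p=0.3026, T=0.320, ωT=1.200512, cosh=1.811429, sinh=1.510389; start (x,ẋ)=(0.286230, 0.395894) → end (x,ẋ)=(0.432334, 0.624376)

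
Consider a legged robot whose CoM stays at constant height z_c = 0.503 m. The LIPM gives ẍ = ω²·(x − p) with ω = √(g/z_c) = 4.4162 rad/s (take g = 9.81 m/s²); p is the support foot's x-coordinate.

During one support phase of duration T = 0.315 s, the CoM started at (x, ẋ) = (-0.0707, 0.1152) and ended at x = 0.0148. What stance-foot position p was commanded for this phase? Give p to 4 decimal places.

ωT = 4.4162·0.315 = 1.391103; cosh(ωT) = 2.134041, sinh(ωT) = 1.885240
x(T) = p + (x₀−p)·cosh(ωT) + (ẋ₀/ω)·sinh(ωT) ⇒ p·(1 − cosh) = x(T) − x₀·cosh − (ẋ₀/ω)·sinh
numerator   = 0.0148 − (-0.0707)·2.134041 − (0.1152/4.4162)·1.885240 = 0.116499
denominator = 1 − 2.134041 = -1.134041
p = 0.116499 / -1.134041 = -0.1027

p = -0.1027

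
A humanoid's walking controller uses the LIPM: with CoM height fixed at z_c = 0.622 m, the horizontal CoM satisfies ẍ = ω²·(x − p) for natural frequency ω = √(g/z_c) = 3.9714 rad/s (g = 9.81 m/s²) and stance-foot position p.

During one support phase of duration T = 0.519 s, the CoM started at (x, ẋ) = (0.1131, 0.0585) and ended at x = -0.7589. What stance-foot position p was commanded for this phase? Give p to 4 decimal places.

ωT = 3.9714·0.519 = 2.061157; cosh(ωT) = 3.991178, sinh(ωT) = 3.863872
x(T) = p + (x₀−p)·cosh(ωT) + (ẋ₀/ω)·sinh(ωT) ⇒ p·(1 − cosh) = x(T) − x₀·cosh − (ẋ₀/ω)·sinh
numerator   = -0.7589 − (0.1131)·3.991178 − (0.0585/3.9714)·3.863872 = -1.267218
denominator = 1 − 3.991178 = -2.991178
p = -1.267218 / -2.991178 = 0.4237

p = 0.4237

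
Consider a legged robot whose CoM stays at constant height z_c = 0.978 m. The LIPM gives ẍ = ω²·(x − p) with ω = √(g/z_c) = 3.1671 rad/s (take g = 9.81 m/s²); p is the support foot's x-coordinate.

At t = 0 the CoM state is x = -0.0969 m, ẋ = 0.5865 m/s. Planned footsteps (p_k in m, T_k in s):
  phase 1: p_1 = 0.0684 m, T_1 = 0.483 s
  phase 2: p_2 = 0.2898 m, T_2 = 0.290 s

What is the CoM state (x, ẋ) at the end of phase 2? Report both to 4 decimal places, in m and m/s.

phase 1: p=0.0684, T=0.483, ωT=1.529709, cosh=2.416717, sinh=2.200118; start (x,ẋ)=(-0.096900, 0.586500) → end (x,ẋ)=(0.076346, 0.265595)
phase 2: p=0.2898, T=0.290, ωT=0.918459, cosh=1.452280, sinh=1.053146; start (x,ẋ)=(0.076346, 0.265595) → end (x,ẋ)=(0.068123, -0.326241)

x = 0.0681, ẋ = -0.3262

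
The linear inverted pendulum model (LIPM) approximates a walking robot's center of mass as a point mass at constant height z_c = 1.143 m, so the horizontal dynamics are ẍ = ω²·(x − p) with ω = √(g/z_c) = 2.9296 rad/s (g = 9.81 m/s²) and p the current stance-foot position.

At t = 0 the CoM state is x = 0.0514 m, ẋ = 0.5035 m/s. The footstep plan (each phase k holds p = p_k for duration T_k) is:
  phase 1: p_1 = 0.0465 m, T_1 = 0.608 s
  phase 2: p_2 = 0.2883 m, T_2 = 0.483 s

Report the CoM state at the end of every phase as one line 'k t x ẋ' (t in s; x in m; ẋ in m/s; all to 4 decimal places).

1 0.6080 0.5572 1.5784
2 1.0910 1.9179 4.9661

phase 1: p=0.0465, T=0.608, ωT=1.781197, cosh=3.052697, sinh=2.884261; start (x,ẋ)=(0.051400, 0.503500) → end (x,ẋ)=(0.557166, 1.578437)
phase 2: p=0.2883, T=0.483, ωT=1.414997, cosh=2.179700, sinh=1.936773; start (x,ẋ)=(0.557166, 1.578437) → end (x,ẋ)=(1.917859, 4.966055)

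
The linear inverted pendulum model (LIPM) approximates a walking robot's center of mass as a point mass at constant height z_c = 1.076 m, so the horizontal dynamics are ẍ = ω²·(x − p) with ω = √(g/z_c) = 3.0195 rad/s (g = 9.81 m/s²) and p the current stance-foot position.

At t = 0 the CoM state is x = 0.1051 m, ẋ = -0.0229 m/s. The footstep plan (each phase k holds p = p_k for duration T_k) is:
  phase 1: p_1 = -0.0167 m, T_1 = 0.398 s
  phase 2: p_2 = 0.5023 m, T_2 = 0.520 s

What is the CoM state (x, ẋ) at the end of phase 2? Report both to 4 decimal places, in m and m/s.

x = 0.1180, ẋ = -0.8589

phase 1: p=-0.0167, T=0.398, ωT=1.201761, cosh=1.813317, sinh=1.512652; start (x,ẋ)=(0.105100, -0.022900) → end (x,ẋ)=(0.192690, 0.514791)
phase 2: p=0.5023, T=0.520, ωT=1.570140, cosh=2.507669, sinh=2.299653; start (x,ẋ)=(0.192690, 0.514791) → end (x,ẋ)=(0.117966, -0.858946)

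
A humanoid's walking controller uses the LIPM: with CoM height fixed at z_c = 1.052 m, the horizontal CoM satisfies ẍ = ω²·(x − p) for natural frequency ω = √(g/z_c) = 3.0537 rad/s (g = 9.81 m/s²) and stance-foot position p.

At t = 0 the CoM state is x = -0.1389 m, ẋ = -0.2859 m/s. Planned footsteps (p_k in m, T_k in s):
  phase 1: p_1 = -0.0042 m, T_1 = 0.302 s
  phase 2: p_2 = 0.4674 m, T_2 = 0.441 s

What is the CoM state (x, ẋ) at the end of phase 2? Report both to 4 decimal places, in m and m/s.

x = -1.6064, ẋ = -5.9453

phase 1: p=-0.0042, T=0.302, ωT=0.922217, cosh=1.456249, sinh=1.058612; start (x,ẋ)=(-0.138900, -0.285900) → end (x,ẋ)=(-0.299468, -0.851784)
phase 2: p=0.4674, T=0.441, ωT=1.346682, cosh=2.052374, sinh=1.792272; start (x,ẋ)=(-0.299468, -0.851784) → end (x,ẋ)=(-1.606428, -5.945297)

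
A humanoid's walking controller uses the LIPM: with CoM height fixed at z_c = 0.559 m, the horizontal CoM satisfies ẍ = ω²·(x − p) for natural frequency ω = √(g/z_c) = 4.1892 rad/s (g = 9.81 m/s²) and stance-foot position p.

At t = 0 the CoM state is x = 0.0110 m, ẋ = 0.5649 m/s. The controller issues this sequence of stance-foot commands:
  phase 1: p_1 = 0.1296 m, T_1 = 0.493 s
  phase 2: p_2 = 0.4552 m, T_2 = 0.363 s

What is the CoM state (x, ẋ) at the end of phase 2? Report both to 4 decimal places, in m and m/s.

phase 1: p=0.1296, T=0.493, ωT=2.065276, cosh=4.007127, sinh=3.880344; start (x,ẋ)=(0.011000, 0.564900) → end (x,ẋ)=(0.177606, 0.335720)
phase 2: p=0.4552, T=0.363, ωT=1.520680, cosh=2.396948, sinh=2.178385; start (x,ẋ)=(0.177606, 0.335720) → end (x,ẋ)=(-0.035603, -1.728530)

x = -0.0356, ẋ = -1.7285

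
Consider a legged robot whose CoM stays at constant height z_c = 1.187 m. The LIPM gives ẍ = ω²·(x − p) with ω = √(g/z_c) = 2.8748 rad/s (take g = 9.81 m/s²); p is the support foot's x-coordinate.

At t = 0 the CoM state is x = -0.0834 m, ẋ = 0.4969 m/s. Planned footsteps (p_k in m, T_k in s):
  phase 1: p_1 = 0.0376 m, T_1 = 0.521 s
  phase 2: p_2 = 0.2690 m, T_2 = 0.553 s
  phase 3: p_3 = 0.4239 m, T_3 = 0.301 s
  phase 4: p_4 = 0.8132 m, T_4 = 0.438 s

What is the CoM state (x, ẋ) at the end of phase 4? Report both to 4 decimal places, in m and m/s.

phase 1: p=0.0376, T=0.521, ωT=1.497771, cosh=2.347669, sinh=2.124041; start (x,ẋ)=(-0.083400, 0.496900) → end (x,ẋ)=(0.120666, 0.427707)
phase 2: p=0.2690, T=0.553, ωT=1.589764, cosh=2.553284, sinh=2.349310; start (x,ẋ)=(0.120666, 0.427707) → end (x,ẋ)=(0.239786, 0.090239)
phase 3: p=0.4239, T=0.301, ωT=0.865315, cosh=1.398336, sinh=0.977417; start (x,ẋ)=(0.239786, 0.090239) → end (x,ẋ)=(0.197128, -0.391153)
phase 4: p=0.8132, T=0.438, ωT=1.259162, cosh=1.903181, sinh=1.619289; start (x,ẋ)=(0.197128, -0.391153) → end (x,ẋ)=(-0.579621, -3.612330)

x = -0.5796, ẋ = -3.6123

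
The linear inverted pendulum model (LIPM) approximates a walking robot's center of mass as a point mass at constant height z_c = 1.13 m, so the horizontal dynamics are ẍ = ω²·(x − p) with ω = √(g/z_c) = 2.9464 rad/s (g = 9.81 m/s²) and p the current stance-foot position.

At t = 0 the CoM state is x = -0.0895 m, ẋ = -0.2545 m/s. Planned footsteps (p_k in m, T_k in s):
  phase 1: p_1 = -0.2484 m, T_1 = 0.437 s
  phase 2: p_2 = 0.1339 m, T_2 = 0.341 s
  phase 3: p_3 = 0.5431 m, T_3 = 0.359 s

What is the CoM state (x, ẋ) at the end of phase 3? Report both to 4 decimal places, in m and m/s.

phase 1: p=-0.2484, T=0.437, ωT=1.287577, cosh=1.949966, sinh=1.674028; start (x,ẋ)=(-0.089500, -0.254500) → end (x,ẋ)=(-0.083147, 0.287485)
phase 2: p=0.1339, T=0.341, ωT=1.004722, cosh=1.548648, sinh=1.182501; start (x,ẋ)=(-0.083147, 0.287485) → end (x,ẋ)=(-0.086851, -0.311006)
phase 3: p=0.5431, T=0.359, ωT=1.057758, cosh=1.613570, sinh=1.266336; start (x,ẋ)=(-0.086851, -0.311006) → end (x,ẋ)=(-0.607038, -2.852261)

x = -0.6070, ẋ = -2.8523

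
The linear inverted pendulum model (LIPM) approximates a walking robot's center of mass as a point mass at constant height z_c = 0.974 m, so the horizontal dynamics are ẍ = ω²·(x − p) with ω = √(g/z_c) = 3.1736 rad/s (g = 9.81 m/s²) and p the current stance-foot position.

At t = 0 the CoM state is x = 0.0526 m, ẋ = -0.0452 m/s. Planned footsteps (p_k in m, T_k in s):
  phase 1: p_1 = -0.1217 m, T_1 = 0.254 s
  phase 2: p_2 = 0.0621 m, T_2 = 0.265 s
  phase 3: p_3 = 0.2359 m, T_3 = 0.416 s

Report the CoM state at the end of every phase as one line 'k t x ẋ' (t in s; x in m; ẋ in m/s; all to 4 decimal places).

phase 1: p=-0.1217, T=0.254, ωT=0.806094, cosh=1.342872, sinh=0.896273; start (x,ẋ)=(0.052600, -0.045200) → end (x,ẋ)=(0.099597, 0.435083)
phase 2: p=0.0621, T=0.265, ωT=0.841004, cosh=1.374986, sinh=0.943708; start (x,ẋ)=(0.099597, 0.435083) → end (x,ẋ)=(0.243036, 0.710537)
phase 3: p=0.2359, T=0.416, ωT=1.320218, cosh=2.005657, sinh=1.738579; start (x,ẋ)=(0.243036, 0.710537) → end (x,ẋ)=(0.639462, 1.464464)

1 0.2540 0.0996 0.4351
2 0.5190 0.2430 0.7105
3 0.9350 0.6395 1.4645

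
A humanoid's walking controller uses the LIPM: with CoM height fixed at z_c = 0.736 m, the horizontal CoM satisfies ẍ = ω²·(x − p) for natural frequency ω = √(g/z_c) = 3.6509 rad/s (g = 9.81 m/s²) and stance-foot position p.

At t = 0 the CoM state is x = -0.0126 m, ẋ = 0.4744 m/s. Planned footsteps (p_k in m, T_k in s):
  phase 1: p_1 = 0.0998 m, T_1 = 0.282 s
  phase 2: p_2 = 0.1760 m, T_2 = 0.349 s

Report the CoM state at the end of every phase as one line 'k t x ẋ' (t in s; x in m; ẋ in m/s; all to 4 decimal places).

1 0.2820 0.0811 0.2477
2 0.6310 0.1048 -0.0937

phase 1: p=0.0998, T=0.282, ωT=1.029554, cosh=1.578491, sinh=1.221325; start (x,ẋ)=(-0.012600, 0.474400) → end (x,ẋ)=(0.081077, 0.247652)
phase 2: p=0.1760, T=0.349, ωT=1.274164, cosh=1.927688, sinh=1.648023; start (x,ẋ)=(0.081077, 0.247652) → end (x,ẋ)=(0.104809, -0.093733)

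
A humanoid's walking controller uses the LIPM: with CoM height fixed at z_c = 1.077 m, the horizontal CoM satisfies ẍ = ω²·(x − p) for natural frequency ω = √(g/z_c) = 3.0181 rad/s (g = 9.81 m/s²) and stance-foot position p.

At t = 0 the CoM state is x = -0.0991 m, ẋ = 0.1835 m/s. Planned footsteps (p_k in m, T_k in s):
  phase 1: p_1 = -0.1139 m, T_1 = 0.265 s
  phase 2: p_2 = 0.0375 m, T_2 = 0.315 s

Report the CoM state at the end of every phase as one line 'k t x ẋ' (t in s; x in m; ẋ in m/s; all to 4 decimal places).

phase 1: p=-0.1139, T=0.265, ωT=0.799797, cosh=1.337254, sinh=0.887834; start (x,ẋ)=(-0.099100, 0.183500) → end (x,ẋ)=(-0.040128, 0.285044)
phase 2: p=0.0375, T=0.315, ωT=0.950701, cosh=1.486997, sinh=1.100527; start (x,ẋ)=(-0.040128, 0.285044) → end (x,ẋ)=(0.026006, 0.166016)

1 0.2650 -0.0401 0.2850
2 0.5800 0.0260 0.1660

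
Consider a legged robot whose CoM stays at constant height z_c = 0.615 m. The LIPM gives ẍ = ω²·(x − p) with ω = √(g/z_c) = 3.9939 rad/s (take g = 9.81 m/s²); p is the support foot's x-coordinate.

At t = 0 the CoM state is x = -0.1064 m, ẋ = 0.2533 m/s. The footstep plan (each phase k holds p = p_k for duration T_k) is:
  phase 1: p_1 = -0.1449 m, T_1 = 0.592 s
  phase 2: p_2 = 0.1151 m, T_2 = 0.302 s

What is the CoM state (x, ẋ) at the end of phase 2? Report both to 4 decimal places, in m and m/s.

x = 1.4525, ẋ = 5.6551

phase 1: p=-0.1449, T=0.592, ωT=2.364389, cosh=5.365771, sinh=5.271764; start (x,ẋ)=(-0.106400, 0.253300) → end (x,ẋ)=(0.396027, 2.169763)
phase 2: p=0.1151, T=0.302, ωT=1.206158, cosh=1.819985, sinh=1.520640; start (x,ẋ)=(0.396027, 2.169763) → end (x,ẋ)=(1.452499, 5.655083)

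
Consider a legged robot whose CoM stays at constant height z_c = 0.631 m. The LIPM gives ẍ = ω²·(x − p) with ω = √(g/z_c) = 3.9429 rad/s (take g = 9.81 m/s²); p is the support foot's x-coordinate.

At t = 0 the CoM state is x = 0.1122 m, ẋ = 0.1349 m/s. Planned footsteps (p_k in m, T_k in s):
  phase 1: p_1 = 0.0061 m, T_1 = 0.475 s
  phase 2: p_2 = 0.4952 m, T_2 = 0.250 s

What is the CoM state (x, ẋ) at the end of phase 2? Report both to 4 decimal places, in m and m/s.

phase 1: p=0.0061, T=0.475, ωT=1.872877, cosh=3.330337, sinh=3.176656; start (x,ẋ)=(0.112200, 0.134900) → end (x,ẋ)=(0.468133, 1.778190)
phase 2: p=0.4952, T=0.250, ωT=0.985725, cosh=1.526461, sinh=1.153293; start (x,ẋ)=(0.468133, 1.778190) → end (x,ẋ)=(0.974001, 2.591256)

x = 0.9740, ẋ = 2.5913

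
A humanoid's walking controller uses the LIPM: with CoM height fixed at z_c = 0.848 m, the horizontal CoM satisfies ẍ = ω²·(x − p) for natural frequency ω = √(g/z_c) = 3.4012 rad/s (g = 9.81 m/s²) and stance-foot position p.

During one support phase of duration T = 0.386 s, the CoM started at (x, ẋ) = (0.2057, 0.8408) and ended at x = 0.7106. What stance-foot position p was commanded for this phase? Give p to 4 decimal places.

ωT = 3.4012·0.386 = 1.312863; cosh(ωT) = 1.992925, sinh(ωT) = 1.723876
x(T) = p + (x₀−p)·cosh(ωT) + (ẋ₀/ω)·sinh(ωT) ⇒ p·(1 − cosh) = x(T) − x₀·cosh − (ẋ₀/ω)·sinh
numerator   = 0.7106 − (0.2057)·1.992925 − (0.8408/3.4012)·1.723876 = -0.125499
denominator = 1 − 1.992925 = -0.992925
p = -0.125499 / -0.992925 = 0.1264

p = 0.1264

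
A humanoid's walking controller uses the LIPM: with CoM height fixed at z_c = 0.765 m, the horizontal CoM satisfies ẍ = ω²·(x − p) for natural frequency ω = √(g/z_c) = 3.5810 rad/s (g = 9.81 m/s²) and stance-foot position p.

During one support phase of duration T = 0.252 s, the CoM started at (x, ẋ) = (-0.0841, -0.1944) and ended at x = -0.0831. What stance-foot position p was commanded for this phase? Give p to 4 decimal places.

p = -0.2148

ωT = 3.5810·0.252 = 0.902412; cosh(ωT) = 1.435567, sinh(ωT) = 1.029976
x(T) = p + (x₀−p)·cosh(ωT) + (ẋ₀/ω)·sinh(ωT) ⇒ p·(1 − cosh) = x(T) − x₀·cosh − (ẋ₀/ω)·sinh
numerator   = -0.0831 − (-0.0841)·1.435567 − (-0.1944/3.5810)·1.029976 = 0.093545
denominator = 1 − 1.435567 = -0.435567
p = 0.093545 / -0.435567 = -0.2148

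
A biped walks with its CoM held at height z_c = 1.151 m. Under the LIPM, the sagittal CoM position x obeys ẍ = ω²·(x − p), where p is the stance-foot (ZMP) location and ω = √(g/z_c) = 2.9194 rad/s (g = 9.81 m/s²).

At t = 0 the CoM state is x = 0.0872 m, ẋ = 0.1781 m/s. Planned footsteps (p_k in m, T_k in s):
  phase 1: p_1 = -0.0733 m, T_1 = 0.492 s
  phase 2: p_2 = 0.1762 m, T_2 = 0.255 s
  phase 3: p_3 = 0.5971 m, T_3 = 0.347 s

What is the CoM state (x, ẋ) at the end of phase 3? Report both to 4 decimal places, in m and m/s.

x = 1.8987, ẋ = 4.3597

phase 1: p=-0.0733, T=0.492, ωT=1.436345, cosh=2.221546, sinh=1.983751; start (x,ẋ)=(0.087200, 0.178100) → end (x,ẋ)=(0.404278, 1.325171)
phase 2: p=0.1762, T=0.255, ωT=0.744447, cosh=1.290137, sinh=0.815140; start (x,ẋ)=(0.404278, 1.325171) → end (x,ẋ)=(0.840460, 2.252414)
phase 3: p=0.5971, T=0.347, ωT=1.013032, cosh=1.558527, sinh=1.195411; start (x,ẋ)=(0.840460, 2.252414) → end (x,ẋ)=(1.898681, 4.359744)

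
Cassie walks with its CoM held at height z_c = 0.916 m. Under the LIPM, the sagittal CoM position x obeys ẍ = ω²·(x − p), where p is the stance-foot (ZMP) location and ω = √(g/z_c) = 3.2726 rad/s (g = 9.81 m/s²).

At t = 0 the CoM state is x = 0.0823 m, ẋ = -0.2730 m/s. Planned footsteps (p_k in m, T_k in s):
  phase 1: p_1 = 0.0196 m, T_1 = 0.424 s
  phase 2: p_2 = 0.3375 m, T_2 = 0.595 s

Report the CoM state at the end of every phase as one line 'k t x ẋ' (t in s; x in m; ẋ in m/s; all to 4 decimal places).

phase 1: p=0.0196, T=0.424, ωT=1.387582, cosh=2.127417, sinh=1.877739; start (x,ẋ)=(0.082300, -0.273000) → end (x,ẋ)=(-0.003652, -0.195488)
phase 2: p=0.3375, T=0.595, ωT=1.947197, cosh=3.575844, sinh=3.433170; start (x,ẋ)=(-0.003652, -0.195488) → end (x,ẋ)=(-1.087485, -4.532008)

1 0.4240 -0.0037 -0.1955
2 1.0190 -1.0875 -4.5320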